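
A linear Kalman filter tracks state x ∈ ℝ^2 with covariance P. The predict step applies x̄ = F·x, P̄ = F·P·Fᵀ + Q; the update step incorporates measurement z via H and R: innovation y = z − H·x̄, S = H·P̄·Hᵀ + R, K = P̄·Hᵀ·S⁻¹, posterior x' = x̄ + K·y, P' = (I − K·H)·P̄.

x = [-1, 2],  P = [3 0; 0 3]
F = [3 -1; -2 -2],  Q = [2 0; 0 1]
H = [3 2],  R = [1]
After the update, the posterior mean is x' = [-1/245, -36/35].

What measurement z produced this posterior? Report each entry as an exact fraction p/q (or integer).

x̄ = F·x = [-5, -2]
P̄ = F·P·Fᵀ + Q = [32 -12; -12 25]
S = H·P̄·Hᵀ + R = [245]
K = P̄·Hᵀ·S⁻¹ = [72/245; 2/35]
x' − x̄ = [1224/245, 34/35] = K·y
y = (KᵀK)⁻¹·Kᵀ·(x' − x̄) = [17]
z = y + H·x̄ = [17] + [-19] = [-2]

z = [-2]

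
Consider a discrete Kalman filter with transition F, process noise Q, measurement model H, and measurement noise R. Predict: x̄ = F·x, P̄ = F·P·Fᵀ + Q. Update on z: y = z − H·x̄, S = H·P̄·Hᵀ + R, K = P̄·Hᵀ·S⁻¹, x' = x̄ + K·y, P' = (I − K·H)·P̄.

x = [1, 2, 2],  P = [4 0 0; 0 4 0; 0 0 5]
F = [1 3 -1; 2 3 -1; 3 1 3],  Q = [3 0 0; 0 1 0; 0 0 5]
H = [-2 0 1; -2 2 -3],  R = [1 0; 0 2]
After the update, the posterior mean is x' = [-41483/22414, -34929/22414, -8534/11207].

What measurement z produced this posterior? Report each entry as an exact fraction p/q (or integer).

z = [3, 3]

x̄ = F·x = [5, 6, 11]
P̄ = F·P·Fᵀ + Q = [48 49 9; 49 58 21; 9 21 90]
S = H·P̄·Hᵀ + R = [247 -196; -196 700]
K = P̄·Hᵀ·S⁻¹ = [-2350/4803 -23227/134484; -2240/4803 -26207/134484; 26/1601 -7775/22414]
x' − x̄ = [-153553/22414, -169413/22414, -131811/11207] = K·y
y = (KᵀK)⁻¹·Kᵀ·(x' − x̄) = [2, 34]
z = y + H·x̄ = [2, 34] + [1, -31] = [3, 3]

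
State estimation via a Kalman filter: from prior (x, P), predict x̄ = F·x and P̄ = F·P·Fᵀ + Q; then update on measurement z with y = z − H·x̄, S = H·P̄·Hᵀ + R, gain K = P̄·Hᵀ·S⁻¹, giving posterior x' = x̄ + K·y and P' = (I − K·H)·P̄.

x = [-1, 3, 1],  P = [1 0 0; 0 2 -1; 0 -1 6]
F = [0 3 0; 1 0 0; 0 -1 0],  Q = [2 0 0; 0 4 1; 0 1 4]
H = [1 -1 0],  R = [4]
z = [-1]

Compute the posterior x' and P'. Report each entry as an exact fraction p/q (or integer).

x̄ = F·x = [9, -1, -3]
P̄ = F·P·Fᵀ + Q = [20 0 -6; 0 5 1; -6 1 6]
y = z − H·x̄ = [-11]
S = H·P̄·Hᵀ + R = [29]
K = P̄·Hᵀ·S⁻¹ = [20/29; -5/29; -7/29]
x' = x̄ + K·y = [41/29, 26/29, -10/29]
P' = (I − K·H)·P̄ = [180/29 100/29 -34/29; 100/29 120/29 -6/29; -34/29 -6/29 125/29]

x' = [41/29, 26/29, -10/29]
P' = [180/29 100/29 -34/29; 100/29 120/29 -6/29; -34/29 -6/29 125/29]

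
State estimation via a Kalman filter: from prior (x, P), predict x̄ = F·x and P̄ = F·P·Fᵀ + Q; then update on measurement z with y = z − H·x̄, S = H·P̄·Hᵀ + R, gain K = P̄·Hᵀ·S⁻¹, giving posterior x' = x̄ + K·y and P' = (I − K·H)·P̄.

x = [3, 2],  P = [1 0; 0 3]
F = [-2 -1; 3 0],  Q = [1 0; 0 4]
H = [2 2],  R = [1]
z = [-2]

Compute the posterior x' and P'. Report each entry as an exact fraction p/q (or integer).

x' = [-312/37, 277/37]
P' = [280/37 -278/37; -278/37 285/37]

x̄ = F·x = [-8, 9]
P̄ = F·P·Fᵀ + Q = [8 -6; -6 13]
y = z − H·x̄ = [-4]
S = H·P̄·Hᵀ + R = [37]
K = P̄·Hᵀ·S⁻¹ = [4/37; 14/37]
x' = x̄ + K·y = [-312/37, 277/37]
P' = (I − K·H)·P̄ = [280/37 -278/37; -278/37 285/37]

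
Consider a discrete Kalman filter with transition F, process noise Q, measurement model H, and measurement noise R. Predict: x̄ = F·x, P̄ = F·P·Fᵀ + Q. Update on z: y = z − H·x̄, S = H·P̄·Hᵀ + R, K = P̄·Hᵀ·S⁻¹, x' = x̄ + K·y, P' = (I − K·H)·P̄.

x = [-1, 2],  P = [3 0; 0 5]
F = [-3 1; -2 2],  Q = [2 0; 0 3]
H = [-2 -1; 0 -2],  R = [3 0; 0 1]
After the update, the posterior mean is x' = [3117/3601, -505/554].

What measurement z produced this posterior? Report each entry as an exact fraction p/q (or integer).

z = [-1, 2]

x̄ = F·x = [5, 6]
P̄ = F·P·Fᵀ + Q = [34 28; 28 35]
S = H·P̄·Hᵀ + R = [286 182; 182 141]
K = P̄·Hᵀ·S⁻¹ = [-1672/3601 56/277; -7/554 -133/277]
x' − x̄ = [-14888/3601, -3829/554] = K·y
y = (KᵀK)⁻¹·Kᵀ·(x' − x̄) = [15, 14]
z = y + H·x̄ = [15, 14] + [-16, -12] = [-1, 2]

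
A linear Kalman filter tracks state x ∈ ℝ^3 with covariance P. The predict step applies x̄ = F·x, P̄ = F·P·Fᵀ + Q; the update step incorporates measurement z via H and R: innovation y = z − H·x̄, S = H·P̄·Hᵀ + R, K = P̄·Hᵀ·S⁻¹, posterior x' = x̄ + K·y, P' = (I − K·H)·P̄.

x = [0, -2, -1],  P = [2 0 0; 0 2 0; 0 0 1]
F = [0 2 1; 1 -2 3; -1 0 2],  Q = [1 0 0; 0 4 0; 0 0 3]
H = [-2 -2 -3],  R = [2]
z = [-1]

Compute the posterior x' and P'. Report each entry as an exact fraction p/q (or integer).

x̄ = F·x = [-5, 1, -2]
P̄ = F·P·Fᵀ + Q = [10 -5 2; -5 23 4; 2 4 9]
y = z − H·x̄ = [-15]
S = H·P̄·Hᵀ + R = [247]
K = P̄·Hᵀ·S⁻¹ = [-16/247; -48/247; -3/19]
x' = x̄ + K·y = [-995/247, 967/247, 7/19]
P' = (I − K·H)·P̄ = [2214/247 -2003/247 -10/19; -2003/247 3377/247 -68/19; -10/19 -68/19 54/19]

x' = [-995/247, 967/247, 7/19]
P' = [2214/247 -2003/247 -10/19; -2003/247 3377/247 -68/19; -10/19 -68/19 54/19]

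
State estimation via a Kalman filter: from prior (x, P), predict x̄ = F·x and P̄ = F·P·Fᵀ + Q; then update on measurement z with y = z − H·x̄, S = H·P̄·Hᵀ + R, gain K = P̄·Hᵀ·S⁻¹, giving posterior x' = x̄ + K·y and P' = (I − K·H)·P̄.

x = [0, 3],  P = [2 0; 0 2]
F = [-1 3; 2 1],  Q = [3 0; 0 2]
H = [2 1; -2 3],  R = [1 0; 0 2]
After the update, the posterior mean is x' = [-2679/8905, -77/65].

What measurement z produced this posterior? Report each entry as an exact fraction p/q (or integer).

x̄ = F·x = [9, 3]
P̄ = F·P·Fᵀ + Q = [23 2; 2 12]
S = H·P̄·Hᵀ + R = [113 -48; -48 178]
K = P̄·Hᵀ·S⁻¹ = [3312/8905 -1108/8905; 16/65 16/65]
x' − x̄ = [-82824/8905, -272/65] = K·y
y = (KᵀK)⁻¹·Kᵀ·(x' − x̄) = [-23, 6]
z = y + H·x̄ = [-23, 6] + [21, -9] = [-2, -3]

z = [-2, -3]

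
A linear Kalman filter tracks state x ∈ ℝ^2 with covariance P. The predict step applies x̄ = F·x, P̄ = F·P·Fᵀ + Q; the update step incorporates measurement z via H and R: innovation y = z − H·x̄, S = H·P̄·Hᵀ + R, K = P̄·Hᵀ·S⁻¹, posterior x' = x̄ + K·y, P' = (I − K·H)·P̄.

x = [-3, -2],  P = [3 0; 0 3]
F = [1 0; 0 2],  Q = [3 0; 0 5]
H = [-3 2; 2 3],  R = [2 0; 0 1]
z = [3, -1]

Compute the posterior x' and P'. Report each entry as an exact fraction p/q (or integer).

x̄ = F·x = [-3, -4]
P̄ = F·P·Fᵀ + Q = [6 0; 0 17]
y = z − H·x̄ = [2, 17]
S = H·P̄·Hᵀ + R = [124 66; 66 178]
K = P̄·Hᵀ·S⁻¹ = [-999/4429 669/4429; 1343/8858 1020/4429]
x' = x̄ + K·y = [-3912/4429, 967/4429]
P' = (I − K·H)·P̄ = [564/4429 -153/4429; -153/4429 442/4429]

x' = [-3912/4429, 967/4429]
P' = [564/4429 -153/4429; -153/4429 442/4429]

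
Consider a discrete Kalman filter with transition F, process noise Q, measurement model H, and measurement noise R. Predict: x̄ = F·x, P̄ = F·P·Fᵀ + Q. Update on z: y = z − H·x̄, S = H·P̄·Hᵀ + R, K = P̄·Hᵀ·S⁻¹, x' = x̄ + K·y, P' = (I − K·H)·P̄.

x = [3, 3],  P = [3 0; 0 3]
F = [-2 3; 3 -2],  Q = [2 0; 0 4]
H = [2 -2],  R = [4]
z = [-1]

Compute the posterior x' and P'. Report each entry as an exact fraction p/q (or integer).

x̄ = F·x = [3, 3]
P̄ = F·P·Fᵀ + Q = [41 -36; -36 43]
y = z − H·x̄ = [-1]
S = H·P̄·Hᵀ + R = [628]
K = P̄·Hᵀ·S⁻¹ = [77/314; -79/314]
x' = x̄ + K·y = [865/314, 1021/314]
P' = (I − K·H)·P̄ = [508/157 431/157; 431/157 510/157]

x' = [865/314, 1021/314]
P' = [508/157 431/157; 431/157 510/157]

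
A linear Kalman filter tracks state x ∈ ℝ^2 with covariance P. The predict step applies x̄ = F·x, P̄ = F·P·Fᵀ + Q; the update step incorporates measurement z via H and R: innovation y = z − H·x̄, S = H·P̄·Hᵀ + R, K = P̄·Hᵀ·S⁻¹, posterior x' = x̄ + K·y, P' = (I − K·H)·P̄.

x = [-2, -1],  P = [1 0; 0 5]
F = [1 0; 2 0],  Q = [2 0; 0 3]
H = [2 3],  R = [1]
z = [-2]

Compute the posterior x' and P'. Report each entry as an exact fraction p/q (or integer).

x̄ = F·x = [-2, -4]
P̄ = F·P·Fᵀ + Q = [3 2; 2 7]
y = z − H·x̄ = [14]
S = H·P̄·Hᵀ + R = [100]
K = P̄·Hᵀ·S⁻¹ = [3/25; 1/4]
x' = x̄ + K·y = [-8/25, -1/2]
P' = (I − K·H)·P̄ = [39/25 -1; -1 3/4]

x' = [-8/25, -1/2]
P' = [39/25 -1; -1 3/4]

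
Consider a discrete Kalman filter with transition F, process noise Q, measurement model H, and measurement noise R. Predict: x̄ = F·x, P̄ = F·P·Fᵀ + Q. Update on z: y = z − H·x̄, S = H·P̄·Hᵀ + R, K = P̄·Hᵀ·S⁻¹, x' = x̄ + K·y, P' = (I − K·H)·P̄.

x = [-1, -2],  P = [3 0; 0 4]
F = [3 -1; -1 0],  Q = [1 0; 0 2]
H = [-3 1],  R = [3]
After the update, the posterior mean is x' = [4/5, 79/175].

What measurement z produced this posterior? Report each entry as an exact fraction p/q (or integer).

z = [-2]

x̄ = F·x = [-1, 1]
P̄ = F·P·Fᵀ + Q = [32 -9; -9 5]
S = H·P̄·Hᵀ + R = [350]
K = P̄·Hᵀ·S⁻¹ = [-3/10; 16/175]
x' − x̄ = [9/5, -96/175] = K·y
y = (KᵀK)⁻¹·Kᵀ·(x' − x̄) = [-6]
z = y + H·x̄ = [-6] + [4] = [-2]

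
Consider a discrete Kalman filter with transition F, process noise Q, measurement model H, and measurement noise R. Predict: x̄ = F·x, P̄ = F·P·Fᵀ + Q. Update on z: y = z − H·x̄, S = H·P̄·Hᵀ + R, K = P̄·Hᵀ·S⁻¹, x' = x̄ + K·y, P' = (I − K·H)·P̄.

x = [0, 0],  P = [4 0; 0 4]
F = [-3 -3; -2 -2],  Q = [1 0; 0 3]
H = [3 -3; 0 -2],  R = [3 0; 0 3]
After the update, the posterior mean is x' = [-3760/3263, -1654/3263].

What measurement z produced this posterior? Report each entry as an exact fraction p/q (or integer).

x̄ = F·x = [0, 0]
P̄ = F·P·Fᵀ + Q = [73 48; 48 35]
S = H·P̄·Hᵀ + R = [111 -78; -78 143]
K = P̄·Hᵀ·S⁻¹ = [83/251 -1602/3263; 3/251 -1576/3263]
x' − x̄ = [-3760/3263, -1654/3263] = K·y
y = (KᵀK)⁻¹·Kᵀ·(x' − x̄) = [-2, 1]
z = y + H·x̄ = [-2, 1] + [0, 0] = [-2, 1]

z = [-2, 1]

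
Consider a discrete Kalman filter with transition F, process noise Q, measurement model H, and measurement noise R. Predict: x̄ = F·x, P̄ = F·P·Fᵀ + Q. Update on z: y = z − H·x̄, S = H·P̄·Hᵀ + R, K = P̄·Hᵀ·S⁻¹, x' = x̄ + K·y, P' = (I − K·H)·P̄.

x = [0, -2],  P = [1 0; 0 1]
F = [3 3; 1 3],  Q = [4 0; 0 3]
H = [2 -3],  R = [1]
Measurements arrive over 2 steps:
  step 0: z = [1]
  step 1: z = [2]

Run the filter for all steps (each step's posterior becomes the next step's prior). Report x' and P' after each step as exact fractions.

step 0: x̄ = F·x = [-6, -6]
step 0: P̄ = F·P·Fᵀ + Q = [22 12; 12 13]
step 0: y = z − H·x̄ = [-5]
step 0: S = H·P̄·Hᵀ + R = [62]
step 0: K = P̄·Hᵀ·S⁻¹ = [4/31; -15/62]
step 0: x' = x̄ + K·y = [-206/31, -297/62]
step 0: P' = (I − K·H)·P̄ = [650/31 432/31; 432/31 581/62]
step 1: x̄ = F·x = [-2127/62, -1303/62]
step 1: P̄ = F·P·Fᵀ + Q = [32729/62 19497/62; 19497/62 11899/62]
step 1: y = z − H·x̄ = [469/62]
step 1: S = H·P̄·Hᵀ + R = [4105/62]
step 1: K = P̄·Hᵀ·S⁻¹ = [6967/4105; 3297/4105]
step 1: x' = x̄ + K·y = [-88126/4105, -61331/4105]
step 1: P' = (I − K·H)·P̄ = [1384088/4105 920403/4105; 920403/4105 612503/4105]

step 0: x' = [-206/31, -297/62], P' = [650/31 432/31; 432/31 581/62]
step 1: x' = [-88126/4105, -61331/4105], P' = [1384088/4105 920403/4105; 920403/4105 612503/4105]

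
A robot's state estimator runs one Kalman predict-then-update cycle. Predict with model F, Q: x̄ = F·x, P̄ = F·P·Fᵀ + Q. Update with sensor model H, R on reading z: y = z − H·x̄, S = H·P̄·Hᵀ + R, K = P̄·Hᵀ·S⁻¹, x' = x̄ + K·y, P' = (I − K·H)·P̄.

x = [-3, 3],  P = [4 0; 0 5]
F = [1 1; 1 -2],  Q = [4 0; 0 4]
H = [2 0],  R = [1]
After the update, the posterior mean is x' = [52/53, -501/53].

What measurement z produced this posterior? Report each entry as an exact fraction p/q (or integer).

x̄ = F·x = [0, -9]
P̄ = F·P·Fᵀ + Q = [13 -6; -6 28]
S = H·P̄·Hᵀ + R = [53]
K = P̄·Hᵀ·S⁻¹ = [26/53; -12/53]
x' − x̄ = [52/53, -24/53] = K·y
y = (KᵀK)⁻¹·Kᵀ·(x' − x̄) = [2]
z = y + H·x̄ = [2] + [0] = [2]

z = [2]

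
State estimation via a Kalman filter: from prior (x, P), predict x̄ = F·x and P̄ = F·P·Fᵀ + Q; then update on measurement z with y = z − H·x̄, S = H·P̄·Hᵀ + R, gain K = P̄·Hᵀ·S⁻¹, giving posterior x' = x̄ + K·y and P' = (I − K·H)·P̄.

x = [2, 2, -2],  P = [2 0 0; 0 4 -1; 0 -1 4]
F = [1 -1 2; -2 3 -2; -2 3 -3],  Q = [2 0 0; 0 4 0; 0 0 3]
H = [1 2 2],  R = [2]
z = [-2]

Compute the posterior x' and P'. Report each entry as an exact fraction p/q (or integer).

x̄ = F·x = [-4, 6, 8]
P̄ = F·P·Fᵀ + Q = [28 -40 -49; -40 76 83; -49 83 101]
y = z − H·x̄ = [-26]
S = H·P̄·Hᵀ + R = [1046]
K = P̄·Hᵀ·S⁻¹ = [-75/523; 139/523; 319/1046]
x' = x̄ + K·y = [-142/523, -476/523, 37/523]
P' = (I − K·H)·P̄ = [3394/523 -70/523 -1702/523; -70/523 1106/523 -932/523; -1702/523 -932/523 3885/1046]

x' = [-142/523, -476/523, 37/523]
P' = [3394/523 -70/523 -1702/523; -70/523 1106/523 -932/523; -1702/523 -932/523 3885/1046]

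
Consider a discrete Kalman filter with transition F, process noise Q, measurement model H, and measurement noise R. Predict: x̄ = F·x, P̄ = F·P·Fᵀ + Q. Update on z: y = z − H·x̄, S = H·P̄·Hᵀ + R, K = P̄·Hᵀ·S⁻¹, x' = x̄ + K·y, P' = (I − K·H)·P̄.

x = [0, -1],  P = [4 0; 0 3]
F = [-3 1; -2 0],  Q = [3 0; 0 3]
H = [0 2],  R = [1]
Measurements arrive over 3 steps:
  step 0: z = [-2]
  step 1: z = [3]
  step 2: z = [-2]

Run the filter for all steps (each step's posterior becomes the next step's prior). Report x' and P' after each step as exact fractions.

step 0: x̄ = F·x = [-1, 0]
step 0: P̄ = F·P·Fᵀ + Q = [42 24; 24 19]
step 0: y = z − H·x̄ = [-2]
step 0: S = H·P̄·Hᵀ + R = [77]
step 0: K = P̄·Hᵀ·S⁻¹ = [48/77; 38/77]
step 0: x' = x̄ + K·y = [-173/77, -76/77]
step 0: P' = (I − K·H)·P̄ = [930/77 24/77; 24/77 19/77]
step 1: x̄ = F·x = [443/77, 346/77]
step 1: P̄ = F·P·Fᵀ + Q = [8476/77 5532/77; 5532/77 3951/77]
step 1: y = z − H·x̄ = [-461/77]
step 1: S = H·P̄·Hᵀ + R = [15881/77]
step 1: K = P̄·Hᵀ·S⁻¹ = [11064/15881; 7902/15881]
step 1: x' = x̄ + K·y = [25127/15881, 24052/15881]
step 1: P' = (I − K·H)·P̄ = [158380/15881 5532/15881; 5532/15881 3951/15881]
step 2: x̄ = F·x = [-51329/15881, -50254/15881]
step 2: P̄ = F·P·Fᵀ + Q = [1443822/15881 939216/15881; 939216/15881 681163/15881]
step 2: y = z − H·x̄ = [68746/15881]
step 2: S = H·P̄·Hᵀ + R = [2740533/15881]
step 2: K = P̄·Hᵀ·S⁻¹ = [626144/913511; 1362326/2740533]
step 2: x' = x̄ + K·y = [-242095/913511, -2774906/2740533]
step 2: P' = (I − K·H)·P̄ = [8990514/913511 313072/913511; 313072/913511 681163/2740533]

step 0: x' = [-173/77, -76/77], P' = [930/77 24/77; 24/77 19/77]
step 1: x' = [25127/15881, 24052/15881], P' = [158380/15881 5532/15881; 5532/15881 3951/15881]
step 2: x' = [-242095/913511, -2774906/2740533], P' = [8990514/913511 313072/913511; 313072/913511 681163/2740533]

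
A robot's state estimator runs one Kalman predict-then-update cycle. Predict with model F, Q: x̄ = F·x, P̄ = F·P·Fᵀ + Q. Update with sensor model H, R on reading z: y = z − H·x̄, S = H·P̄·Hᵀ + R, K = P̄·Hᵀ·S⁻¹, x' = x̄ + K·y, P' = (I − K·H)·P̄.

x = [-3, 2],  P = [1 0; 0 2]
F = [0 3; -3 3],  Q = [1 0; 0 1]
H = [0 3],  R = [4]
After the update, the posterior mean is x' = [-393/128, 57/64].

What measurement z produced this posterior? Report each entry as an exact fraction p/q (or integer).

z = [2]

x̄ = F·x = [6, 15]
P̄ = F·P·Fᵀ + Q = [19 18; 18 28]
S = H·P̄·Hᵀ + R = [256]
K = P̄·Hᵀ·S⁻¹ = [27/128; 21/64]
x' − x̄ = [-1161/128, -903/64] = K·y
y = (KᵀK)⁻¹·Kᵀ·(x' − x̄) = [-43]
z = y + H·x̄ = [-43] + [45] = [2]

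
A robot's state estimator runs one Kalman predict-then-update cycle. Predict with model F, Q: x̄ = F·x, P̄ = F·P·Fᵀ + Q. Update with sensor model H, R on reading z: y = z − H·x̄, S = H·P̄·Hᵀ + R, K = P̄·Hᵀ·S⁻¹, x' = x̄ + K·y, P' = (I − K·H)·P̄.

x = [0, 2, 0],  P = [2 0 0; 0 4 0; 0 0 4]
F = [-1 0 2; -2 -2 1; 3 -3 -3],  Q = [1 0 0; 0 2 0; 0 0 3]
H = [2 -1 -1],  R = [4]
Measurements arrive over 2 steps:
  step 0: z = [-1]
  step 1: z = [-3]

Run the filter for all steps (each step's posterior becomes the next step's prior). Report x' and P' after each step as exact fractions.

step 0: x̄ = F·x = [0, -4, -6]
step 0: P̄ = F·P·Fᵀ + Q = [19 12 -30; 12 30 0; -30 0 93]
step 0: y = z − H·x̄ = [-11]
step 0: S = H·P̄·Hᵀ + R = [275]
step 0: K = P̄·Hᵀ·S⁻¹ = [56/275; -6/275; -153/275]
step 0: x' = x̄ + K·y = [-56/25, -94/25, 3/25]
step 0: P' = (I − K·H)·P̄ = [2089/275 3636/275 318/275; 3636/275 8214/275 -918/275; 318/275 -918/275 2166/275]
step 1: x̄ = F·x = [62/25, 303/25, 21/5]
step 1: P̄ = F·P·Fᵀ + Q = [9756/275 1624/25 3/55; 1624/25 6856/25 552/5; 3/55 552/5 1014/11]
step 1: y = z − H·x̄ = [209/25]
step 1: S = H·P̄·Hᵀ + R = [130094/275]
step 1: K = P̄·Hᵀ·S⁻¹ = [1633/130094; -35024/65047; -960/2243]
step 1: x' = x̄ + K·y = [336285/130094, 495569/65047, 1395/2243]
step 1: P' = (I − K·H)·P̄ = [4605565/130094 4433432/65047 5823/2243; 4433432/65047 8917176/65047 3096/2243; 5823/2243 3096/2243 12390/2243]

step 0: x' = [-56/25, -94/25, 3/25], P' = [2089/275 3636/275 318/275; 3636/275 8214/275 -918/275; 318/275 -918/275 2166/275]
step 1: x' = [336285/130094, 495569/65047, 1395/2243], P' = [4605565/130094 4433432/65047 5823/2243; 4433432/65047 8917176/65047 3096/2243; 5823/2243 3096/2243 12390/2243]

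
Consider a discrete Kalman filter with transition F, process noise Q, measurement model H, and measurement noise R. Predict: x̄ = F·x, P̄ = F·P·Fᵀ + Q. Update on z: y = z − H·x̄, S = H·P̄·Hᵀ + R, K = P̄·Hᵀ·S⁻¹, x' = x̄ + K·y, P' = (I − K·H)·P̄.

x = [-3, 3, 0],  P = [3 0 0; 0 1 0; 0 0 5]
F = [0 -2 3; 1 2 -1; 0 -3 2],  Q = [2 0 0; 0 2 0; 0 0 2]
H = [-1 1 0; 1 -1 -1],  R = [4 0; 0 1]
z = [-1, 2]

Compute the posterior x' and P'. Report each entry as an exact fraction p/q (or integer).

x̄ = F·x = [-6, 3, -9]
P̄ = F·P·Fᵀ + Q = [51 -19 36; -19 14 -16; 36 -16 31]
y = z − H·x̄ = [-10, 2]
S = H·P̄·Hᵀ + R = [107 -51; -51 31]
K = P̄·Hᵀ·S⁻¹ = [-109/179 17/179; 39/179 -34/179; -541/716 -405/716]
x' = x̄ + K·y = [50/179, 79/179, -461/179]
P' = (I − K·H)·P̄ = [921/179 485/179 419/179; 485/179 641/179 -122/179; 419/179 -122/179 2569/716]

x' = [50/179, 79/179, -461/179]
P' = [921/179 485/179 419/179; 485/179 641/179 -122/179; 419/179 -122/179 2569/716]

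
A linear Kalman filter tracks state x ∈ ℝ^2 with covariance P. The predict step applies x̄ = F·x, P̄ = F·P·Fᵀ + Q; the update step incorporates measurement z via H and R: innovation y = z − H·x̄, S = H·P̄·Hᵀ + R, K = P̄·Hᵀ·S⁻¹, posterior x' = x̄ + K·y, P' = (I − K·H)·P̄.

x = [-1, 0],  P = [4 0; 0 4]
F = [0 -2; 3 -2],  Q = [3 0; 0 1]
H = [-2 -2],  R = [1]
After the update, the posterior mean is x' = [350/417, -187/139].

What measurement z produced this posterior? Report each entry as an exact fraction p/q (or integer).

x̄ = F·x = [0, -3]
P̄ = F·P·Fᵀ + Q = [19 16; 16 53]
S = H·P̄·Hᵀ + R = [417]
K = P̄·Hᵀ·S⁻¹ = [-70/417; -46/139]
x' − x̄ = [350/417, 230/139] = K·y
y = (KᵀK)⁻¹·Kᵀ·(x' − x̄) = [-5]
z = y + H·x̄ = [-5] + [6] = [1]

z = [1]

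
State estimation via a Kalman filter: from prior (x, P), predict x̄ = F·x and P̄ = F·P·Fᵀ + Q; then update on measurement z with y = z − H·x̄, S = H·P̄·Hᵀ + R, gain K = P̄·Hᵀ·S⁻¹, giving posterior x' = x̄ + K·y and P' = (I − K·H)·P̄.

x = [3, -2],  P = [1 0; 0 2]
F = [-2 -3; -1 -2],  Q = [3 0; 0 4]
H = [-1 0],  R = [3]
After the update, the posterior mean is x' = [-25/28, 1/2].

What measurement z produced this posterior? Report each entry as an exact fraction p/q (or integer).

z = [1]

x̄ = F·x = [0, 1]
P̄ = F·P·Fᵀ + Q = [25 14; 14 13]
S = H·P̄·Hᵀ + R = [28]
K = P̄·Hᵀ·S⁻¹ = [-25/28; -1/2]
x' − x̄ = [-25/28, -1/2] = K·y
y = (KᵀK)⁻¹·Kᵀ·(x' − x̄) = [1]
z = y + H·x̄ = [1] + [0] = [1]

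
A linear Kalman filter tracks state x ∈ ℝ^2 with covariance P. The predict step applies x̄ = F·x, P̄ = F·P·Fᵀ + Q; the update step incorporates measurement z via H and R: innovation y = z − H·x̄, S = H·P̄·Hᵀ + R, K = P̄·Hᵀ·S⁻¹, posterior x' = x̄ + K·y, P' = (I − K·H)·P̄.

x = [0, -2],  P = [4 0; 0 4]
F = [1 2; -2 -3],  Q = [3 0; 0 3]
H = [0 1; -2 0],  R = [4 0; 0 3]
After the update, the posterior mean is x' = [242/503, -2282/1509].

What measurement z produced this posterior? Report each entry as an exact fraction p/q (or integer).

x̄ = F·x = [-4, 6]
P̄ = F·P·Fᵀ + Q = [23 -32; -32 55]
S = H·P̄·Hᵀ + R = [59 64; 64 95]
K = P̄·Hᵀ·S⁻¹ = [-32/503 -222/503; 1129/1509 256/1509]
x' − x̄ = [2254/503, -11336/1509] = K·y
y = (KᵀK)⁻¹·Kᵀ·(x' − x̄) = [-8, -9]
z = y + H·x̄ = [-8, -9] + [6, 8] = [-2, -1]

z = [-2, -1]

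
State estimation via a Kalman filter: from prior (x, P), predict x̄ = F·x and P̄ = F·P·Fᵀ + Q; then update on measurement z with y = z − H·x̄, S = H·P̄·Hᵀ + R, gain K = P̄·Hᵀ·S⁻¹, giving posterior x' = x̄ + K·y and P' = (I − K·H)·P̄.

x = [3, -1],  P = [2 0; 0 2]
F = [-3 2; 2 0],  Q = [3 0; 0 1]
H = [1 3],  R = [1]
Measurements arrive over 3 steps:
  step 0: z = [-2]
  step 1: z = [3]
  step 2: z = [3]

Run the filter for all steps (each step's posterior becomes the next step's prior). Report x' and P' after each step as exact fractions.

step 0: x' = [-122/13, 33/13], P' = [1082/39 -121/13; -121/13 42/13]
step 1: x' = [-8433/2131, 4829/2131], P' = [93618/2131 -32219/2131; -32219/2131 33938/6393]
step 2: x' = [1493991/1586663, 1066632/1586663], P' = [73015466/1586663 -25129407/1586663; -25129407/1586663 8815694/1586663]

step 0: x̄ = F·x = [-11, 6]
step 0: P̄ = F·P·Fᵀ + Q = [29 -12; -12 9]
step 0: y = z − H·x̄ = [-9]
step 0: S = H·P̄·Hᵀ + R = [39]
step 0: K = P̄·Hᵀ·S⁻¹ = [-7/39; 5/13]
step 0: x' = x̄ + K·y = [-122/13, 33/13]
step 0: P' = (I − K·H)·P̄ = [1082/39 -121/13; -121/13 42/13]
step 1: x̄ = F·x = [432/13, -244/13]
step 1: P̄ = F·P·Fᵀ + Q = [4905/13 -2648/13; -2648/13 4367/39]
step 1: y = z − H·x̄ = [339/13]
step 1: S = H·P̄·Hᵀ + R = [2131/13]
step 1: K = P̄·Hᵀ·S⁻¹ = [-3039/2131; 1719/2131]
step 1: x' = x̄ + K·y = [-8433/2131, 4829/2131]
step 1: P' = (I − K·H)·P̄ = [93618/2131 -32219/2131; -32219/2131 33938/6393]
step 2: x̄ = F·x = [34957/2131, -16866/2131]
step 2: P̄ = F·P·Fᵀ + Q = [3842501/6393 -690584/2131; -690584/2131 376603/2131]
step 2: y = z − H·x̄ = [22034/2131]
step 2: S = H·P̄·Hᵀ + R = [1586663/6393]
step 2: K = P̄·Hᵀ·S⁻¹ = [-2372755/1586663; 1317675/1586663]
step 2: x' = x̄ + K·y = [1493991/1586663, 1066632/1586663]
step 2: P' = (I − K·H)·P̄ = [73015466/1586663 -25129407/1586663; -25129407/1586663 8815694/1586663]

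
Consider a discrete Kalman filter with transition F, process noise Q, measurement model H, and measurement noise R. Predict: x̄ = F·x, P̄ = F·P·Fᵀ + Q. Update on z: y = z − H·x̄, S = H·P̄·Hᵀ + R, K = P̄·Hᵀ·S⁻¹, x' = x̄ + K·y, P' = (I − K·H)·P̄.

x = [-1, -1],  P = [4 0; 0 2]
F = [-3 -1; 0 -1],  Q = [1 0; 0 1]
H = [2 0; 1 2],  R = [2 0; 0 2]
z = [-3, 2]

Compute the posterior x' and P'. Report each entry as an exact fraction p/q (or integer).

x̄ = F·x = [4, 1]
P̄ = F·P·Fᵀ + Q = [39 2; 2 3]
y = z − H·x̄ = [-11, -4]
S = H·P̄·Hᵀ + R = [158 86; 86 61]
K = P̄·Hᵀ·S⁻¹ = [530/1121 43/1121; -222/1121 460/1121]
x' = x̄ + K·y = [-1518/1121, 1723/1121]
P' = (I − K·H)·P̄ = [530/1121 -222/1121; -222/1121 571/1121]

x' = [-1518/1121, 1723/1121]
P' = [530/1121 -222/1121; -222/1121 571/1121]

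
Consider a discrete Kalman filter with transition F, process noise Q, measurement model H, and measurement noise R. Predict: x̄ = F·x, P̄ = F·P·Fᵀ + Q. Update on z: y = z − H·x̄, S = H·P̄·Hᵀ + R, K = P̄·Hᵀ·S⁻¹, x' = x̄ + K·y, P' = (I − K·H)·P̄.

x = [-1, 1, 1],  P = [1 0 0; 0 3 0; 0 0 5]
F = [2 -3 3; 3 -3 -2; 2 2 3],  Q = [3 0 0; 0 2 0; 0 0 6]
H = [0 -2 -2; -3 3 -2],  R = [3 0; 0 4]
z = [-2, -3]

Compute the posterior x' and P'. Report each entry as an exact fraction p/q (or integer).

x̄ = F·x = [-2, -8, 3]
P̄ = F·P·Fᵀ + Q = [79 3 31; 3 58 -42; 31 -42 67]
y = z − H·x̄ = [-12, 21]
S = H·P̄·Hᵀ + R = [167 208; 208 2327]
K = P̄·Hᵀ·S⁻¹ = [-1076/3795 -4898/49335; -9712/26565 48239/345345; -3302/26565 -48551/345345]
x' = x̄ + K·y = [-488/715, -3401/5005, 7704/5005]
P' = (I − K·H)·P̄ = [1525861/49335 919991/49335 -899009/49335; 919991/49335 3978307/345345 -3788923/345345; -899009/49335 -3788923/345345 3853312/345345]

x' = [-488/715, -3401/5005, 7704/5005]
P' = [1525861/49335 919991/49335 -899009/49335; 919991/49335 3978307/345345 -3788923/345345; -899009/49335 -3788923/345345 3853312/345345]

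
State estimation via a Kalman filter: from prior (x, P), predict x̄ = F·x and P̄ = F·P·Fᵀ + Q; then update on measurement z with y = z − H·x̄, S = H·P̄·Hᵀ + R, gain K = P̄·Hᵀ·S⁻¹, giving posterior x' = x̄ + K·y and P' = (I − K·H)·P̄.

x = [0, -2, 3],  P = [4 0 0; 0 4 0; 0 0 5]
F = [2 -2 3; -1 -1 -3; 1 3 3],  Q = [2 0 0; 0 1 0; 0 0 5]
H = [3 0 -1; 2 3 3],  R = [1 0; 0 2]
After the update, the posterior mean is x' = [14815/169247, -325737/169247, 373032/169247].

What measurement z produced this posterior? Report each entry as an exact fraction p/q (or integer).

z = [-2, 1]

x̄ = F·x = [13, -7, 3]
P̄ = F·P·Fᵀ + Q = [79 -45 29; -45 54 -61; 29 -61 90]
S = H·P̄·Hᵀ + R = [628 185; 185 324]
K = P̄·Hᵀ·S⁻¹ = [47042/169247 30600/169247; -3441/169247 -56018/169247; -27797/169247 91615/169247]
x' − x̄ = [-2185396/169247, 858992/169247, -134709/169247] = K·y
y = (KᵀK)⁻¹·Kᵀ·(x' − x̄) = [-38, -13]
z = y + H·x̄ = [-38, -13] + [36, 14] = [-2, 1]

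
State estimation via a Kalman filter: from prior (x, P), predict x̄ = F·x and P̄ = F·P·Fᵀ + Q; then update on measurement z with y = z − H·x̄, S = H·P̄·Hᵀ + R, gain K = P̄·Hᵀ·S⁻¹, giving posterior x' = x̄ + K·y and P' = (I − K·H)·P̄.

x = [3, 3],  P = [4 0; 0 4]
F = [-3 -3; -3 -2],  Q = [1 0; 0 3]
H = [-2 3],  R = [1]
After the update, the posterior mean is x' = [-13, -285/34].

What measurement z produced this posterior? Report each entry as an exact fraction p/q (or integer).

x̄ = F·x = [-18, -15]
P̄ = F·P·Fᵀ + Q = [73 60; 60 55]
S = H·P̄·Hᵀ + R = [68]
K = P̄·Hᵀ·S⁻¹ = [1/2; 45/68]
x' − x̄ = [5, 225/34] = K·y
y = (KᵀK)⁻¹·Kᵀ·(x' − x̄) = [10]
z = y + H·x̄ = [10] + [-9] = [1]

z = [1]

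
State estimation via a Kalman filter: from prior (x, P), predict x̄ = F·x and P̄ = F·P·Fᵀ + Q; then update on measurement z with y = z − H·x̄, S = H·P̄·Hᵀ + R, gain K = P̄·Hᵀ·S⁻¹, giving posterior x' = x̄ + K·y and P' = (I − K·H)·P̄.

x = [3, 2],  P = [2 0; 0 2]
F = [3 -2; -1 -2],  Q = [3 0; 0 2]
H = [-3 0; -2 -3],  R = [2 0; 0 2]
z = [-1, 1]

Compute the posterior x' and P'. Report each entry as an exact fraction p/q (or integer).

x' = [6621/14443, -11001/14443]
P' = [3154/14443 -2060/14443; -2060/14443 4496/14443]

x̄ = F·x = [5, -7]
P̄ = F·P·Fᵀ + Q = [29 2; 2 12]
y = z − H·x̄ = [14, -10]
S = H·P̄·Hᵀ + R = [263 192; 192 250]
K = P̄·Hᵀ·S⁻¹ = [-4731/14443 -64/14443; 3090/14443 -4684/14443]
x' = x̄ + K·y = [6621/14443, -11001/14443]
P' = (I − K·H)·P̄ = [3154/14443 -2060/14443; -2060/14443 4496/14443]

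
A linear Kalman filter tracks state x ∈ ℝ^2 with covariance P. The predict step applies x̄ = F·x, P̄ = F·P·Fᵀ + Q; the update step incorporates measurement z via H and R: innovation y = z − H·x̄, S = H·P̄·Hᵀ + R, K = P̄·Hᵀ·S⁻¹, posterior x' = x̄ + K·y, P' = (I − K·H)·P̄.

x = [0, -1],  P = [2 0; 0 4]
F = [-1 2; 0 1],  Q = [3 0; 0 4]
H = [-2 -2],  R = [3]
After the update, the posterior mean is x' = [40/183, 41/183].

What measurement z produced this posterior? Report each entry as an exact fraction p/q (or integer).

x̄ = F·x = [-2, -1]
P̄ = F·P·Fᵀ + Q = [21 8; 8 8]
S = H·P̄·Hᵀ + R = [183]
K = P̄·Hᵀ·S⁻¹ = [-58/183; -32/183]
x' − x̄ = [406/183, 224/183] = K·y
y = (KᵀK)⁻¹·Kᵀ·(x' − x̄) = [-7]
z = y + H·x̄ = [-7] + [6] = [-1]

z = [-1]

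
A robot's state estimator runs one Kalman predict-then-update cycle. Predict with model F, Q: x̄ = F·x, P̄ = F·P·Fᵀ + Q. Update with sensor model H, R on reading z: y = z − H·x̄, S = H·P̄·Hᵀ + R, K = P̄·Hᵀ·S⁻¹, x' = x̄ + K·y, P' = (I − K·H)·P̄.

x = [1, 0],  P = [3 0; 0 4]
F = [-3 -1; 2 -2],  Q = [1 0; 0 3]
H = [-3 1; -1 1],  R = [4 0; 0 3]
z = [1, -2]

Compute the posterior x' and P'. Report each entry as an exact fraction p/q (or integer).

x̄ = F·x = [-3, 2]
P̄ = F·P·Fᵀ + Q = [32 -10; -10 31]
y = z − H·x̄ = [-10, -7]
S = H·P̄·Hᵀ + R = [383 167; 167 86]
K = P̄·Hᵀ·S⁻¹ = [-2102/5049 1616/5049; -1601/5049 5516/5049]
x' = x̄ + K·y = [-1813/1683, -4168/1683]
P' = (I − K·H)·P̄ = [6628/5049 11476/5049; 11476/5049 28024/5049]

x' = [-1813/1683, -4168/1683]
P' = [6628/5049 11476/5049; 11476/5049 28024/5049]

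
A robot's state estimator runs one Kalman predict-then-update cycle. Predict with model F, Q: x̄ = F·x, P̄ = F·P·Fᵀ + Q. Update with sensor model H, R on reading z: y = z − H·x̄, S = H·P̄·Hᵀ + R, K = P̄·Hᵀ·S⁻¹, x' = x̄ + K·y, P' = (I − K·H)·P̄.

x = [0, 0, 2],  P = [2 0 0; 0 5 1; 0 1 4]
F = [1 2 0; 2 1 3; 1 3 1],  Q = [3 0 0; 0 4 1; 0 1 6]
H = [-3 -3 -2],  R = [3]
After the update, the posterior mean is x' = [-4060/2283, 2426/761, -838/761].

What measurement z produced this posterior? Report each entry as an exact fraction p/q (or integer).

x̄ = F·x = [0, 6, 2]
P̄ = F·P·Fᵀ + Q = [25 20 34; 20 59 42; 34 42 63]
S = H·P̄·Hᵀ + R = [2283]
K = P̄·Hᵀ·S⁻¹ = [-203/2283; -107/761; -118/761]
x' − x̄ = [-4060/2283, -2140/761, -2360/761] = K·y
y = (KᵀK)⁻¹·Kᵀ·(x' − x̄) = [20]
z = y + H·x̄ = [20] + [-22] = [-2]

z = [-2]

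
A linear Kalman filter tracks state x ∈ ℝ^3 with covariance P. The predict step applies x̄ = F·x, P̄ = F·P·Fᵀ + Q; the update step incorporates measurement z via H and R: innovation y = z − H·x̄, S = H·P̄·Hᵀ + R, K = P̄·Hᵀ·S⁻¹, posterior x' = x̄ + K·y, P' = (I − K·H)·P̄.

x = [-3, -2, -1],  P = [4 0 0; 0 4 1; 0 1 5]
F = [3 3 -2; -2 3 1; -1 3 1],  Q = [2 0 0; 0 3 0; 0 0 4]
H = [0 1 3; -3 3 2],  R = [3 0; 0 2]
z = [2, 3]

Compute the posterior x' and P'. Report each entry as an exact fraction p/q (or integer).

x̄ = F·x = [-13, -1, -4]
P̄ = F·P·Fᵀ + Q = [82 -1 11; -1 66 55; 11 55 55]
y = z − H·x̄ = [15, -25]
S = H·P̄·Hᵀ + R = [894 1037; 1037 2100]
K = P̄·Hᵀ·S⁻¹ = [302599/802031 -236122/802031; 162593/802031 38487/802031; 211046/802031 -11792/802031]
x' = x̄ + K·y = [15632/802031, 674689/802031, 252366/802031]
P' = (I − K·H)·P̄ = [2483680/802031 2731542/802031 -607915/802031; 2731542/802031 3405606/802031 -972609/802031; -607915/802031 -972609/802031 535249/802031]

x' = [15632/802031, 674689/802031, 252366/802031]
P' = [2483680/802031 2731542/802031 -607915/802031; 2731542/802031 3405606/802031 -972609/802031; -607915/802031 -972609/802031 535249/802031]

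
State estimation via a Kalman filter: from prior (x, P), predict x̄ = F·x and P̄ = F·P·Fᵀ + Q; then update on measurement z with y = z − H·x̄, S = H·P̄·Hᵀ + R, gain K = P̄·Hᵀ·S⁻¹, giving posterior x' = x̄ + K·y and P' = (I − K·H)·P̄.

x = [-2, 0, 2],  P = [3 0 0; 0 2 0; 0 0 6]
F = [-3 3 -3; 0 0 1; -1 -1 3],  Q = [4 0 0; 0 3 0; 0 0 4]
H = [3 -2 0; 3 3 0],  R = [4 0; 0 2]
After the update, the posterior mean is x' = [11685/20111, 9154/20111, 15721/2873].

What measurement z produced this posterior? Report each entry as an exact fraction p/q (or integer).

z = [1, 3]

x̄ = F·x = [0, 2, 8]
P̄ = F·P·Fᵀ + Q = [103 -18 -51; -18 9 18; -51 18 63]
S = H·P̄·Hᵀ + R = [1183 819; 819 686]
K = P̄·Hᵀ·S⁻¹ = [3975/20111 30/221; -3897/20111 297/1547; -6939/20111 414/1547]
x' − x̄ = [11685/20111, -31068/20111, -7263/2873] = K·y
y = (KᵀK)⁻¹·Kᵀ·(x' − x̄) = [5, -3]
z = y + H·x̄ = [5, -3] + [-4, 6] = [1, 3]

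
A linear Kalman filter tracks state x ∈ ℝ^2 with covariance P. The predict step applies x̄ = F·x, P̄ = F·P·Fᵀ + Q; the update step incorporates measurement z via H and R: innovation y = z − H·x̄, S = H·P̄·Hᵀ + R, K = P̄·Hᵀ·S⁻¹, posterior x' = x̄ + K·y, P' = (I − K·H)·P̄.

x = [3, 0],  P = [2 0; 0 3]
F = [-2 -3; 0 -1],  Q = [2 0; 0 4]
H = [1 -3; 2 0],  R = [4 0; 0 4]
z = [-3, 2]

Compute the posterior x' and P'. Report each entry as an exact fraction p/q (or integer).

x' = [37/45, 98/75]
P' = [35/36 19/60; 19/60 51/100]

x̄ = F·x = [-6, 0]
P̄ = F·P·Fᵀ + Q = [37 9; 9 7]
y = z − H·x̄ = [3, 14]
S = H·P̄·Hᵀ + R = [50 20; 20 152]
K = P̄·Hᵀ·S⁻¹ = [1/180 35/72; -91/300 19/120]
x' = x̄ + K·y = [37/45, 98/75]
P' = (I − K·H)·P̄ = [35/36 19/60; 19/60 51/100]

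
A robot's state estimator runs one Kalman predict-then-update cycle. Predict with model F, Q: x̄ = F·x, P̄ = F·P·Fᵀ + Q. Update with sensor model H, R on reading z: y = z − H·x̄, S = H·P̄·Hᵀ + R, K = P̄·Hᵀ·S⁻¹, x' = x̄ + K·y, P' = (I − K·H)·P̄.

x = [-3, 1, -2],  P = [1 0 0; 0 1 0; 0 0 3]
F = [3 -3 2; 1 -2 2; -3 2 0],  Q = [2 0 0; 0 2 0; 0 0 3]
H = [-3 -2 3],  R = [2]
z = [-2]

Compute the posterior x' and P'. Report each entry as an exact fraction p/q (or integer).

x̄ = F·x = [-16, -9, 11]
P̄ = F·P·Fᵀ + Q = [32 21 -15; 21 19 -7; -15 -7 16]
y = z − H·x̄ = [-101]
S = H·P̄·Hᵀ + R = [1116]
K = P̄·Hᵀ·S⁻¹ = [-61/372; -61/558; 107/1116]
x' = x̄ + K·y = [209/372, 1139/558, 1469/1116]
P' = (I − K·H)·P̄ = [247/124 185/186 947/372; 185/186 1580/279 2621/558; 947/372 2621/558 6407/1116]

x' = [209/372, 1139/558, 1469/1116]
P' = [247/124 185/186 947/372; 185/186 1580/279 2621/558; 947/372 2621/558 6407/1116]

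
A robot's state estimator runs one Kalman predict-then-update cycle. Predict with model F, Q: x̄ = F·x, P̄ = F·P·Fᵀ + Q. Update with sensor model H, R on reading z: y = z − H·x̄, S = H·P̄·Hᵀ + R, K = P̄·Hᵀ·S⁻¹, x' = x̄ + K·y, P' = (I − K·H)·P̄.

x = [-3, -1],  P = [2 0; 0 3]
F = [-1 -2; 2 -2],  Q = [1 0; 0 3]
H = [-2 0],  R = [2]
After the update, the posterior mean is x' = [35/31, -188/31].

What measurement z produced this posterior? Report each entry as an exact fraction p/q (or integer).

x̄ = F·x = [5, -4]
P̄ = F·P·Fᵀ + Q = [15 8; 8 23]
S = H·P̄·Hᵀ + R = [62]
K = P̄·Hᵀ·S⁻¹ = [-15/31; -8/31]
x' − x̄ = [-120/31, -64/31] = K·y
y = (KᵀK)⁻¹·Kᵀ·(x' − x̄) = [8]
z = y + H·x̄ = [8] + [-10] = [-2]

z = [-2]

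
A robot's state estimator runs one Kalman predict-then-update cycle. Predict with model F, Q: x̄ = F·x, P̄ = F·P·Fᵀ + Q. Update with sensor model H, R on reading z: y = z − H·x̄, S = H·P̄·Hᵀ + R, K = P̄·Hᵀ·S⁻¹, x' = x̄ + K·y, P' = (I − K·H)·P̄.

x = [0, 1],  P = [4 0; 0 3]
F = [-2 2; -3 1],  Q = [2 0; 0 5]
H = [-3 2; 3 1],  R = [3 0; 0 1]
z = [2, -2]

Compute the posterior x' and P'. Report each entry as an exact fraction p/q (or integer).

x' = [-22958/35591, -2059/35591]
P' = [3030/35591 -1170/35591; -1170/35591 15252/35591]

x̄ = F·x = [2, 1]
P̄ = F·P·Fᵀ + Q = [30 30; 30 44]
y = z − H·x̄ = [6, -9]
S = H·P̄·Hᵀ + R = [89 -92; -92 495]
K = P̄·Hᵀ·S⁻¹ = [-3810/35591 7920/35591; 11338/35591 11742/35591]
x' = x̄ + K·y = [-22958/35591, -2059/35591]
P' = (I − K·H)·P̄ = [3030/35591 -1170/35591; -1170/35591 15252/35591]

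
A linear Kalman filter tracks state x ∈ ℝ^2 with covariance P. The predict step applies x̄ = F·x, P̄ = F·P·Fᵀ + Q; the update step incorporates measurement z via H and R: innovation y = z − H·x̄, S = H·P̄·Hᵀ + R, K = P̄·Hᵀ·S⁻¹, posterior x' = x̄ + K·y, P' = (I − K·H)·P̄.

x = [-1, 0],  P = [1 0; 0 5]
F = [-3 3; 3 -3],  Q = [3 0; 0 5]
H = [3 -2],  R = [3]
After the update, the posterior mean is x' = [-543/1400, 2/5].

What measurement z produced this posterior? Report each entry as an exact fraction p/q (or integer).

z = [-2]

x̄ = F·x = [3, -3]
P̄ = F·P·Fᵀ + Q = [57 -54; -54 59]
S = H·P̄·Hᵀ + R = [1400]
K = P̄·Hᵀ·S⁻¹ = [279/1400; -1/5]
x' − x̄ = [-4743/1400, 17/5] = K·y
y = (KᵀK)⁻¹·Kᵀ·(x' − x̄) = [-17]
z = y + H·x̄ = [-17] + [15] = [-2]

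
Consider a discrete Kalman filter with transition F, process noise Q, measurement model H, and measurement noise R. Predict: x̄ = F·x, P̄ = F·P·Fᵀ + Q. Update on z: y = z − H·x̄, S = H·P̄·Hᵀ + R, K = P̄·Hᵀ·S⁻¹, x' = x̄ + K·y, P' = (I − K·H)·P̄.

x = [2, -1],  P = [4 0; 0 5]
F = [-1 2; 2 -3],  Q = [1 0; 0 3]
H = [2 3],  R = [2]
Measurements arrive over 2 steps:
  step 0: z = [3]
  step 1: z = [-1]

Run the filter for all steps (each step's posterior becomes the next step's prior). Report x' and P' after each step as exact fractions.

step 0: x' = [-124/111, 197/111], P' = [727/111 -506/111; -506/111 376/111]
step 1: x' = [890/817, -9705/8987], P' = [21754/4085 -15292/4085; -15292/4085 127866/44935]

step 0: x̄ = F·x = [-4, 7]
step 0: P̄ = F·P·Fᵀ + Q = [25 -38; -38 64]
step 0: y = z − H·x̄ = [-10]
step 0: S = H·P̄·Hᵀ + R = [222]
step 0: K = P̄·Hᵀ·S⁻¹ = [-32/111; 58/111]
step 0: x' = x̄ + K·y = [-124/111, 197/111]
step 0: P' = (I − K·H)·P̄ = [727/111 -506/111; -506/111 376/111]
step 1: x̄ = F·x = [14/3, -839/111]
step 1: P̄ = F·P·Fᵀ + Q = [118/3 -196/3; -196/3 12697/111]
step 1: y = z − H·x̄ = [1370/111]
step 1: S = H·P̄·Hᵀ + R = [44935/111]
step 1: K = P̄·Hᵀ·S⁻¹ = [-1184/4085; 23587/44935]
step 1: x' = x̄ + K·y = [890/817, -9705/8987]
step 1: P' = (I − K·H)·P̄ = [21754/4085 -15292/4085; -15292/4085 127866/44935]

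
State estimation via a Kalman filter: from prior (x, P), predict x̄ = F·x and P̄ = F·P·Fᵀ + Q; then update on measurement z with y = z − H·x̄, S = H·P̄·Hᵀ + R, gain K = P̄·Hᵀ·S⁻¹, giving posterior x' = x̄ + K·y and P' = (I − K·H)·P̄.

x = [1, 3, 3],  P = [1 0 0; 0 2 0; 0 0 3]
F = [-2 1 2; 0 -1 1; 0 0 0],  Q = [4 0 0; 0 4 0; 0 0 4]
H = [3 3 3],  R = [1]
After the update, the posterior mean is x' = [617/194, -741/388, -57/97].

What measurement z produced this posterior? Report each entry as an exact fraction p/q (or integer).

z = [2]

x̄ = F·x = [7, 0, 0]
P̄ = F·P·Fᵀ + Q = [22 4 0; 4 9 0; 0 0 4]
S = H·P̄·Hᵀ + R = [388]
K = P̄·Hᵀ·S⁻¹ = [39/194; 39/388; 3/97]
x' − x̄ = [-741/194, -741/388, -57/97] = K·y
y = (KᵀK)⁻¹·Kᵀ·(x' − x̄) = [-19]
z = y + H·x̄ = [-19] + [21] = [2]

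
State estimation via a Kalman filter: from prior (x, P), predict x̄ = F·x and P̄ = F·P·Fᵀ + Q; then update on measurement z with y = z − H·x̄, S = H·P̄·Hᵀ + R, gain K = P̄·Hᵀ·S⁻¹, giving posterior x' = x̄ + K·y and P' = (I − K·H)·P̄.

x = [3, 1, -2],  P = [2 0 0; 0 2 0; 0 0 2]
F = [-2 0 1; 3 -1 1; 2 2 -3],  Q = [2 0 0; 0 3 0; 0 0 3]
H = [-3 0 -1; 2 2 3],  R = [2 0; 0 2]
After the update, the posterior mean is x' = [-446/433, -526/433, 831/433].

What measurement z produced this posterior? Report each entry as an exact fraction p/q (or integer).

z = [1, 1]

x̄ = F·x = [-8, 6, 14]
P̄ = F·P·Fᵀ + Q = [12 -10 -14; -10 25 2; -14 2 37]
S = H·P̄·Hᵀ + R = [63 27; 27 259]
K = P̄·Hᵀ·S⁻¹ = [-1168/3897 -50/433; 1570/3897 42/433; -527/7794 297/866]
x' − x̄ = [3018/433, -3124/433, -5231/433] = K·y
y = (KᵀK)⁻¹·Kᵀ·(x' − x̄) = [-9, -37]
z = y + H·x̄ = [-9, -37] + [10, 38] = [1, 1]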